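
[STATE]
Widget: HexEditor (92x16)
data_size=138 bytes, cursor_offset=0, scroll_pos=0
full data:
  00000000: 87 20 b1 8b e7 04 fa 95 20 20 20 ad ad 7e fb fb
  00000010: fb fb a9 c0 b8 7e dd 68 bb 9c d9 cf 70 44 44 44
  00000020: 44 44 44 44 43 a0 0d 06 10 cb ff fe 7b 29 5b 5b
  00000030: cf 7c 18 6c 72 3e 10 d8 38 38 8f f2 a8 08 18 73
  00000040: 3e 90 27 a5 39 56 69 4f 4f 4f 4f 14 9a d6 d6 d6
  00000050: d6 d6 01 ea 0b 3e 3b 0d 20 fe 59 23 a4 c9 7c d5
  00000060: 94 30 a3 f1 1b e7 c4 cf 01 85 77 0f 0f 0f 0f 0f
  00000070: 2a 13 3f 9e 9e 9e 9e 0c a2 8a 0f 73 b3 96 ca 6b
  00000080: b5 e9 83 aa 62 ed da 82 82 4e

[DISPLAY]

00000000  87 20 b1 8b e7 04 fa 95  20 20 20 ad ad 7e fb fb  |. ......   ..~..|              
00000010  fb fb a9 c0 b8 7e dd 68  bb 9c d9 cf 70 44 44 44  |.....~.h....pDDD|              
00000020  44 44 44 44 43 a0 0d 06  10 cb ff fe 7b 29 5b 5b  |DDDDC.......{)[[|              
00000030  cf 7c 18 6c 72 3e 10 d8  38 38 8f f2 a8 08 18 73  |.|.lr>..88.....s|              
00000040  3e 90 27 a5 39 56 69 4f  4f 4f 4f 14 9a d6 d6 d6  |>.'.9ViOOOO.....|              
00000050  d6 d6 01 ea 0b 3e 3b 0d  20 fe 59 23 a4 c9 7c d5  |.....>;. .Y#..|.|              
00000060  94 30 a3 f1 1b e7 c4 cf  01 85 77 0f 0f 0f 0f 0f  |.0........w.....|              
00000070  2a 13 3f 9e 9e 9e 9e 0c  a2 8a 0f 73 b3 96 ca 6b  |*.?........s...k|              
00000080  b5 e9 83 aa 62 ed da 82  82 4e                    |....b....N      |              
                                                                                            
                                                                                            
                                                                                            
                                                                                            
                                                                                            
                                                                                            
                                                                                            


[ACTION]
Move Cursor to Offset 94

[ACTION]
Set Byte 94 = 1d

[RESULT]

00000000  87 20 b1 8b e7 04 fa 95  20 20 20 ad ad 7e fb fb  |. ......   ..~..|              
00000010  fb fb a9 c0 b8 7e dd 68  bb 9c d9 cf 70 44 44 44  |.....~.h....pDDD|              
00000020  44 44 44 44 43 a0 0d 06  10 cb ff fe 7b 29 5b 5b  |DDDDC.......{)[[|              
00000030  cf 7c 18 6c 72 3e 10 d8  38 38 8f f2 a8 08 18 73  |.|.lr>..88.....s|              
00000040  3e 90 27 a5 39 56 69 4f  4f 4f 4f 14 9a d6 d6 d6  |>.'.9ViOOOO.....|              
00000050  d6 d6 01 ea 0b 3e 3b 0d  20 fe 59 23 a4 c9 1D d5  |.....>;. .Y#....|              
00000060  94 30 a3 f1 1b e7 c4 cf  01 85 77 0f 0f 0f 0f 0f  |.0........w.....|              
00000070  2a 13 3f 9e 9e 9e 9e 0c  a2 8a 0f 73 b3 96 ca 6b  |*.?........s...k|              
00000080  b5 e9 83 aa 62 ed da 82  82 4e                    |....b....N      |              
                                                                                            
                                                                                            
                                                                                            
                                                                                            
                                                                                            
                                                                                            
                                                                                            


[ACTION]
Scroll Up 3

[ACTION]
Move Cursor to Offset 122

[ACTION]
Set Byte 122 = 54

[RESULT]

00000000  87 20 b1 8b e7 04 fa 95  20 20 20 ad ad 7e fb fb  |. ......   ..~..|              
00000010  fb fb a9 c0 b8 7e dd 68  bb 9c d9 cf 70 44 44 44  |.....~.h....pDDD|              
00000020  44 44 44 44 43 a0 0d 06  10 cb ff fe 7b 29 5b 5b  |DDDDC.......{)[[|              
00000030  cf 7c 18 6c 72 3e 10 d8  38 38 8f f2 a8 08 18 73  |.|.lr>..88.....s|              
00000040  3e 90 27 a5 39 56 69 4f  4f 4f 4f 14 9a d6 d6 d6  |>.'.9ViOOOO.....|              
00000050  d6 d6 01 ea 0b 3e 3b 0d  20 fe 59 23 a4 c9 1d d5  |.....>;. .Y#....|              
00000060  94 30 a3 f1 1b e7 c4 cf  01 85 77 0f 0f 0f 0f 0f  |.0........w.....|              
00000070  2a 13 3f 9e 9e 9e 9e 0c  a2 8a 54 73 b3 96 ca 6b  |*.?.......Ts...k|              
00000080  b5 e9 83 aa 62 ed da 82  82 4e                    |....b....N      |              
                                                                                            
                                                                                            
                                                                                            
                                                                                            
                                                                                            
                                                                                            
                                                                                            


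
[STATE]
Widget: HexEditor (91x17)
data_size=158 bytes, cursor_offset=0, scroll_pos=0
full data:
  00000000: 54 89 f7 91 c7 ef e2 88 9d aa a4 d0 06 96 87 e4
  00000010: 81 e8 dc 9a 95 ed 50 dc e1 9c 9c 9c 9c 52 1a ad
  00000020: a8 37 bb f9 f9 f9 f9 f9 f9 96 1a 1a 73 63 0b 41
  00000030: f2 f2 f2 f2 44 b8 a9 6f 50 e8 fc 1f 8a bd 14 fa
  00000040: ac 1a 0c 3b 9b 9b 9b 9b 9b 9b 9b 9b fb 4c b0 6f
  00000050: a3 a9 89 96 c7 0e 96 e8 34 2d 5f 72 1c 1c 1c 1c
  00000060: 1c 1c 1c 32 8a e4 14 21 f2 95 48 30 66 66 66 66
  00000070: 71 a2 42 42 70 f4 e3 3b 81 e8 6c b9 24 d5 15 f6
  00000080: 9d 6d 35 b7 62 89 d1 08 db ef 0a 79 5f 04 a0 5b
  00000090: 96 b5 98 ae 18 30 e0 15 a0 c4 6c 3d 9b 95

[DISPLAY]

00000000  54 89 f7 91 c7 ef e2 88  9d aa a4 d0 06 96 87 e4  |T...............|             
00000010  81 e8 dc 9a 95 ed 50 dc  e1 9c 9c 9c 9c 52 1a ad  |......P......R..|             
00000020  a8 37 bb f9 f9 f9 f9 f9  f9 96 1a 1a 73 63 0b 41  |.7..........sc.A|             
00000030  f2 f2 f2 f2 44 b8 a9 6f  50 e8 fc 1f 8a bd 14 fa  |....D..oP.......|             
00000040  ac 1a 0c 3b 9b 9b 9b 9b  9b 9b 9b 9b fb 4c b0 6f  |...;.........L.o|             
00000050  a3 a9 89 96 c7 0e 96 e8  34 2d 5f 72 1c 1c 1c 1c  |........4-_r....|             
00000060  1c 1c 1c 32 8a e4 14 21  f2 95 48 30 66 66 66 66  |...2...!..H0ffff|             
00000070  71 a2 42 42 70 f4 e3 3b  81 e8 6c b9 24 d5 15 f6  |q.BBp..;..l.$...|             
00000080  9d 6d 35 b7 62 89 d1 08  db ef 0a 79 5f 04 a0 5b  |.m5.b......y_..[|             
00000090  96 b5 98 ae 18 30 e0 15  a0 c4 6c 3d 9b 95        |.....0....l=..  |             
                                                                                           
                                                                                           
                                                                                           
                                                                                           
                                                                                           
                                                                                           
                                                                                           


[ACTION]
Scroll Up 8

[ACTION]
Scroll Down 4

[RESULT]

00000040  ac 1a 0c 3b 9b 9b 9b 9b  9b 9b 9b 9b fb 4c b0 6f  |...;.........L.o|             
00000050  a3 a9 89 96 c7 0e 96 e8  34 2d 5f 72 1c 1c 1c 1c  |........4-_r....|             
00000060  1c 1c 1c 32 8a e4 14 21  f2 95 48 30 66 66 66 66  |...2...!..H0ffff|             
00000070  71 a2 42 42 70 f4 e3 3b  81 e8 6c b9 24 d5 15 f6  |q.BBp..;..l.$...|             
00000080  9d 6d 35 b7 62 89 d1 08  db ef 0a 79 5f 04 a0 5b  |.m5.b......y_..[|             
00000090  96 b5 98 ae 18 30 e0 15  a0 c4 6c 3d 9b 95        |.....0....l=..  |             
                                                                                           
                                                                                           
                                                                                           
                                                                                           
                                                                                           
                                                                                           
                                                                                           
                                                                                           
                                                                                           
                                                                                           
                                                                                           


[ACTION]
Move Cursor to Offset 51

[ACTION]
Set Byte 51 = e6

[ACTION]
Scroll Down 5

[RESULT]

00000090  96 b5 98 ae 18 30 e0 15  a0 c4 6c 3d 9b 95        |.....0....l=..  |             
                                                                                           
                                                                                           
                                                                                           
                                                                                           
                                                                                           
                                                                                           
                                                                                           
                                                                                           
                                                                                           
                                                                                           
                                                                                           
                                                                                           
                                                                                           
                                                                                           
                                                                                           
                                                                                           


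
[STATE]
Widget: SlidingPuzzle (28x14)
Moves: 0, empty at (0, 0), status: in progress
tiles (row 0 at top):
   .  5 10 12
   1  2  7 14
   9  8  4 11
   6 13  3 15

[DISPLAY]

┌────┬────┬────┬────┐       
│    │  5 │ 10 │ 12 │       
├────┼────┼────┼────┤       
│  1 │  2 │  7 │ 14 │       
├────┼────┼────┼────┤       
│  9 │  8 │  4 │ 11 │       
├────┼────┼────┼────┤       
│  6 │ 13 │  3 │ 15 │       
└────┴────┴────┴────┘       
Moves: 0                    
                            
                            
                            
                            


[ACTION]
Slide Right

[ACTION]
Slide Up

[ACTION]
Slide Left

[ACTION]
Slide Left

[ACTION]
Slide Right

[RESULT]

┌────┬────┬────┬────┐       
│  1 │  5 │ 10 │ 12 │       
├────┼────┼────┼────┤       
│  2 │    │  7 │ 14 │       
├────┼────┼────┼────┤       
│  9 │  8 │  4 │ 11 │       
├────┼────┼────┼────┤       
│  6 │ 13 │  3 │ 15 │       
└────┴────┴────┴────┘       
Moves: 4                    
                            
                            
                            
                            


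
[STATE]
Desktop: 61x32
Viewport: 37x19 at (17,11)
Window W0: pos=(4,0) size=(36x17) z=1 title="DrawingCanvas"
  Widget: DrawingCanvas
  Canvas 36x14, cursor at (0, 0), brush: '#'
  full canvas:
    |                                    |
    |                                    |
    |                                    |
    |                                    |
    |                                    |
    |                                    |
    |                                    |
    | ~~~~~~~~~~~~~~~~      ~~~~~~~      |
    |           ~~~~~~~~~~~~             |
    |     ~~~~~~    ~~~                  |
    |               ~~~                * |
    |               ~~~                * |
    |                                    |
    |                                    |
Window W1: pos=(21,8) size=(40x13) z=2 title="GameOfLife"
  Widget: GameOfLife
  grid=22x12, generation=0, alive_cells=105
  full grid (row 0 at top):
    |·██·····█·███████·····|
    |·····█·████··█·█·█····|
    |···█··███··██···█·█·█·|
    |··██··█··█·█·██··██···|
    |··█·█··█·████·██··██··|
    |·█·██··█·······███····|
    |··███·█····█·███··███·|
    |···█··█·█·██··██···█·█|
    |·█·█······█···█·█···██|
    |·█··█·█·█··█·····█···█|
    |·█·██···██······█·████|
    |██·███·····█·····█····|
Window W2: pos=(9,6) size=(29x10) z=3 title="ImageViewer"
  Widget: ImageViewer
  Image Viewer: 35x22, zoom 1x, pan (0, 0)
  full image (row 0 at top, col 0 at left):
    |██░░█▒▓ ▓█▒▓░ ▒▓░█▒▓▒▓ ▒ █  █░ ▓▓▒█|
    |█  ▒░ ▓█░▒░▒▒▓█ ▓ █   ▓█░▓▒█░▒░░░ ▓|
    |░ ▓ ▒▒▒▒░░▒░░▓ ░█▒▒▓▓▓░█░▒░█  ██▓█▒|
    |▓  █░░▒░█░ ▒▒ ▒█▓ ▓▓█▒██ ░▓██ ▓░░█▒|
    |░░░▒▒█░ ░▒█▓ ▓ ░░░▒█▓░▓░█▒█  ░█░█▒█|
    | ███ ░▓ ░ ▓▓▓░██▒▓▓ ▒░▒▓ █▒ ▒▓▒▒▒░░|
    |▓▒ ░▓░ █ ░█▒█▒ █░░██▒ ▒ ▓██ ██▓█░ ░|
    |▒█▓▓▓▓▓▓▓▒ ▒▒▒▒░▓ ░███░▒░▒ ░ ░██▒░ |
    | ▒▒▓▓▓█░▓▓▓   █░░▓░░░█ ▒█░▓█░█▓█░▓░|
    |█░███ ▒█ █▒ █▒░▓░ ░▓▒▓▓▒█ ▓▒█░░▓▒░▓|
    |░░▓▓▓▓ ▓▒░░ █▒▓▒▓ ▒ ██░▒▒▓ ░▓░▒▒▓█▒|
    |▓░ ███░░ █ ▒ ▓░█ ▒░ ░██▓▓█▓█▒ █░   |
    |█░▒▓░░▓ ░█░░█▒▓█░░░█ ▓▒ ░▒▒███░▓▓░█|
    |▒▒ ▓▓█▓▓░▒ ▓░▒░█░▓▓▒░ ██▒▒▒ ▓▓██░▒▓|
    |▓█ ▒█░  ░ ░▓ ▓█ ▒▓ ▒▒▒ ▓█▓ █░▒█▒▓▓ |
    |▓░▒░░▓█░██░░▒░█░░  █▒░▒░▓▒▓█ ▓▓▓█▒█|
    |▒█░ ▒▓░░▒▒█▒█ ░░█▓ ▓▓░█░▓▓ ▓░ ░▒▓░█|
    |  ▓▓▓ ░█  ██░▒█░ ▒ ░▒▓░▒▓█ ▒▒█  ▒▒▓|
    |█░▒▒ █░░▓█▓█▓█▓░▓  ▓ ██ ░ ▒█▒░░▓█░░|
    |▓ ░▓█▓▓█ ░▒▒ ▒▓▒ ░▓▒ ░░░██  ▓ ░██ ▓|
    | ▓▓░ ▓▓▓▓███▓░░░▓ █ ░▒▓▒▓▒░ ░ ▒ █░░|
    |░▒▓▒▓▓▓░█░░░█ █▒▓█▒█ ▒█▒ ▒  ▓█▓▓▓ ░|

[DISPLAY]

▒░░▒░░▓ ░█▒▒▓▓▓░█░▒░┃                
░█░ ▒▒ ▒█▓ ▓▓█▒██ ░▓┃█·█·█·          
 ░▒█▓ ▓ ░░░▒█▓░▓░█▒█┃·██···          
 ░ ▓▓▓░██▒▓▓ ▒░▒▓ █▒┃··██··          
━━━━━━━━━━━━━━━━━━━━┛██····          
━━━━┃··███·█····█·███··███·          
    ┃···█··█·█·██··██···█·█          
    ┃·█·█······█···█·█···██          
    ┃·█··█·█·█··█·····█···█          
    ┗━━━━━━━━━━━━━━━━━━━━━━━━━━━━━━━━
                                     
                                     
                                     
                                     
                                     
                                     
                                     
                                     
                                     


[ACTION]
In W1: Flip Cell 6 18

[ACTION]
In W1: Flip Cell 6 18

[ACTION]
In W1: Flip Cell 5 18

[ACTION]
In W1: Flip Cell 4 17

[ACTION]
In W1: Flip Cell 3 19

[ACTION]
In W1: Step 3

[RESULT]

▒░░▒░░▓ ░█▒▒▓▓▓░█░▒░┃                
░█░ ▒▒ ▒█▓ ▓▓█▒██ ░▓┃█·····          
 ░▒█▓ ▓ ░░░▒█▓░▓░█▒█┃█·····          
 ░ ▓▓▓░██▒▓▓ ▒░▒▓ █▒┃······          
━━━━━━━━━━━━━━━━━━━━┛····█·          
━━━━┃········██····█····█·█          
    ┃····█·█···········█··█          
    ┃·█·█····█·█······█████          
    ┃·███···██·██··········          
    ┗━━━━━━━━━━━━━━━━━━━━━━━━━━━━━━━━
                                     
                                     
                                     
                                     
                                     
                                     
                                     
                                     
                                     


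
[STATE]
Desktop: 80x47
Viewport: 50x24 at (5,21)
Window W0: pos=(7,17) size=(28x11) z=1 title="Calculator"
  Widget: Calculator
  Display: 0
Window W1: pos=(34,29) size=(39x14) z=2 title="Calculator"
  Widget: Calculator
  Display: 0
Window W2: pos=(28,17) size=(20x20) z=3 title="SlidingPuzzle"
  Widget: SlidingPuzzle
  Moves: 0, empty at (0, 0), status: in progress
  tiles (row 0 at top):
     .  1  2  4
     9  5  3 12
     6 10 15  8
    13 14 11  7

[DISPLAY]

  ┃┌───┬───┬───┬───┐   ┃│    │  1 │  2 │  ┃       
  ┃│ 7 │ 8 │ 9 │ ÷ │   ┃├────┼────┼────┼──┃       
  ┃├───┼───┼───┼───┤   ┃│  9 │  5 │  3 │ 1┃       
  ┃│ 4 │ 5 │ 6 │ × │   ┃├────┼────┼────┼──┃       
  ┃├───┼───┼───┼───┤   ┃│  6 │ 10 │ 15 │  ┃       
  ┃│ 1 │ 2 │ 3 │ - │   ┃├────┼────┼────┼──┃       
  ┗━━━━━━━━━━━━━━━━━━━━┃│ 13 │ 14 │ 11 │  ┃       
                       ┃└────┴────┴────┴──┃       
                       ┃Moves: 0          ┃━━━━━━━
                       ┃                  ┃       
                       ┃                  ┃───────
                       ┃                  ┃       
                       ┃                  ┃───┐   
                       ┃                  ┃ ÷ │   
                       ┃                  ┃───┤   
                       ┗━━━━━━━━━━━━━━━━━━┛ × │   
                             ┃├───┼───┼───┼───┤   
                             ┃│ 1 │ 2 │ 3 │ - │   
                             ┃├───┼───┼───┼───┤   
                             ┃│ 0 │ . │ = │ + │   
                             ┃└───┴───┴───┴───┘   
                             ┗━━━━━━━━━━━━━━━━━━━━
                                                  
                                                  


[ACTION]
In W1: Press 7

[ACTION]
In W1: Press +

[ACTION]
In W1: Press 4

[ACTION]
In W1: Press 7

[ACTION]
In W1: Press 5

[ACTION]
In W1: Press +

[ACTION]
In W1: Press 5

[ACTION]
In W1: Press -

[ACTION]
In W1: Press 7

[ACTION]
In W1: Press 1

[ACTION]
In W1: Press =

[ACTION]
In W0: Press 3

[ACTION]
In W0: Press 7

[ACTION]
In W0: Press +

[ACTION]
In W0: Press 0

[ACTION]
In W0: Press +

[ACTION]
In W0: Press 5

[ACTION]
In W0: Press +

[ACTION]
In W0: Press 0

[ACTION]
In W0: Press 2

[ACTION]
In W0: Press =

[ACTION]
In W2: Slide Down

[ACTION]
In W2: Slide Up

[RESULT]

  ┃┌───┬───┬───┬───┐   ┃│  9 │  1 │  2 │  ┃       
  ┃│ 7 │ 8 │ 9 │ ÷ │   ┃├────┼────┼────┼──┃       
  ┃├───┼───┼───┼───┤   ┃│    │  5 │  3 │ 1┃       
  ┃│ 4 │ 5 │ 6 │ × │   ┃├────┼────┼────┼──┃       
  ┃├───┼───┼───┼───┤   ┃│  6 │ 10 │ 15 │  ┃       
  ┃│ 1 │ 2 │ 3 │ - │   ┃├────┼────┼────┼──┃       
  ┗━━━━━━━━━━━━━━━━━━━━┃│ 13 │ 14 │ 11 │  ┃       
                       ┃└────┴────┴────┴──┃       
                       ┃Moves: 1          ┃━━━━━━━
                       ┃                  ┃       
                       ┃                  ┃───────
                       ┃                  ┃       
                       ┃                  ┃───┐   
                       ┃                  ┃ ÷ │   
                       ┃                  ┃───┤   
                       ┗━━━━━━━━━━━━━━━━━━┛ × │   
                             ┃├───┼───┼───┼───┤   
                             ┃│ 1 │ 2 │ 3 │ - │   
                             ┃├───┼───┼───┼───┤   
                             ┃│ 0 │ . │ = │ + │   
                             ┃└───┴───┴───┴───┘   
                             ┗━━━━━━━━━━━━━━━━━━━━
                                                  
                                                  


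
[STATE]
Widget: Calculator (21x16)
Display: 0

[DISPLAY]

                    0
┌───┬───┬───┬───┐    
│ 7 │ 8 │ 9 │ ÷ │    
├───┼───┼───┼───┤    
│ 4 │ 5 │ 6 │ × │    
├───┼───┼───┼───┤    
│ 1 │ 2 │ 3 │ - │    
├───┼───┼───┼───┤    
│ 0 │ . │ = │ + │    
├───┼───┼───┼───┤    
│ C │ MC│ MR│ M+│    
└───┴───┴───┴───┘    
                     
                     
                     
                     


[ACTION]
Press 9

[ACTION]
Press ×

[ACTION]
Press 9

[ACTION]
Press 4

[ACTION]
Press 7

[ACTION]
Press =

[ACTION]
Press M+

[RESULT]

                 8523
┌───┬───┬───┬───┐    
│ 7 │ 8 │ 9 │ ÷ │    
├───┼───┼───┼───┤    
│ 4 │ 5 │ 6 │ × │    
├───┼───┼───┼───┤    
│ 1 │ 2 │ 3 │ - │    
├───┼───┼───┼───┤    
│ 0 │ . │ = │ + │    
├───┼───┼───┼───┤    
│ C │ MC│ MR│ M+│    
└───┴───┴───┴───┘    
                     
                     
                     
                     


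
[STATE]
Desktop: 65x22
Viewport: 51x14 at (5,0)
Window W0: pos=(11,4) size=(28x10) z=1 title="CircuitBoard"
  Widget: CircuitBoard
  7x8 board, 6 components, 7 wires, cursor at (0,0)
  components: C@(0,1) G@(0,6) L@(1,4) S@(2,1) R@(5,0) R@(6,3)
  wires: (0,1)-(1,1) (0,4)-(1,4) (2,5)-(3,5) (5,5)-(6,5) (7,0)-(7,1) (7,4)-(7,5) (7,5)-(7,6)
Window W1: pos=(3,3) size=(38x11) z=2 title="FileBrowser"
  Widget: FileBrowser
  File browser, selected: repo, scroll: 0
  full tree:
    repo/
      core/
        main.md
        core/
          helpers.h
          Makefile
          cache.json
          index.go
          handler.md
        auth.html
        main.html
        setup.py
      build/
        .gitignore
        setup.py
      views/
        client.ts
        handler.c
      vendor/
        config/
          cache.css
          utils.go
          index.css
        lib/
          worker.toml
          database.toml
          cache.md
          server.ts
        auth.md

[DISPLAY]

                                                   
                                                   
                                                   
━━━━━━━━━━━━━━━━━━━━━━━━━━━━━━━━━━━┓               
FileBrowser                        ┃               
───────────────────────────────────┨               
 [-] repo/                         ┃               
   [+] core/                       ┃               
   [+] build/                      ┃               
   [+] views/                      ┃               
   [+] vendor/                     ┃               
                                   ┃               
                                   ┃               
━━━━━━━━━━━━━━━━━━━━━━━━━━━━━━━━━━━┛               


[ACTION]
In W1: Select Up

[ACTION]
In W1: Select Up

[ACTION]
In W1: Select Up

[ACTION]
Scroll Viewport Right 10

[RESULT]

                                                   
                                                   
                                                   
━━━━━━━━━━━━━━━━━━━━━━━━━━┓                        
er                        ┃                        
──────────────────────────┨                        
/                         ┃                        
re/                       ┃                        
ild/                      ┃                        
ews/                      ┃                        
ndor/                     ┃                        
                          ┃                        
                          ┃                        
━━━━━━━━━━━━━━━━━━━━━━━━━━┛                        


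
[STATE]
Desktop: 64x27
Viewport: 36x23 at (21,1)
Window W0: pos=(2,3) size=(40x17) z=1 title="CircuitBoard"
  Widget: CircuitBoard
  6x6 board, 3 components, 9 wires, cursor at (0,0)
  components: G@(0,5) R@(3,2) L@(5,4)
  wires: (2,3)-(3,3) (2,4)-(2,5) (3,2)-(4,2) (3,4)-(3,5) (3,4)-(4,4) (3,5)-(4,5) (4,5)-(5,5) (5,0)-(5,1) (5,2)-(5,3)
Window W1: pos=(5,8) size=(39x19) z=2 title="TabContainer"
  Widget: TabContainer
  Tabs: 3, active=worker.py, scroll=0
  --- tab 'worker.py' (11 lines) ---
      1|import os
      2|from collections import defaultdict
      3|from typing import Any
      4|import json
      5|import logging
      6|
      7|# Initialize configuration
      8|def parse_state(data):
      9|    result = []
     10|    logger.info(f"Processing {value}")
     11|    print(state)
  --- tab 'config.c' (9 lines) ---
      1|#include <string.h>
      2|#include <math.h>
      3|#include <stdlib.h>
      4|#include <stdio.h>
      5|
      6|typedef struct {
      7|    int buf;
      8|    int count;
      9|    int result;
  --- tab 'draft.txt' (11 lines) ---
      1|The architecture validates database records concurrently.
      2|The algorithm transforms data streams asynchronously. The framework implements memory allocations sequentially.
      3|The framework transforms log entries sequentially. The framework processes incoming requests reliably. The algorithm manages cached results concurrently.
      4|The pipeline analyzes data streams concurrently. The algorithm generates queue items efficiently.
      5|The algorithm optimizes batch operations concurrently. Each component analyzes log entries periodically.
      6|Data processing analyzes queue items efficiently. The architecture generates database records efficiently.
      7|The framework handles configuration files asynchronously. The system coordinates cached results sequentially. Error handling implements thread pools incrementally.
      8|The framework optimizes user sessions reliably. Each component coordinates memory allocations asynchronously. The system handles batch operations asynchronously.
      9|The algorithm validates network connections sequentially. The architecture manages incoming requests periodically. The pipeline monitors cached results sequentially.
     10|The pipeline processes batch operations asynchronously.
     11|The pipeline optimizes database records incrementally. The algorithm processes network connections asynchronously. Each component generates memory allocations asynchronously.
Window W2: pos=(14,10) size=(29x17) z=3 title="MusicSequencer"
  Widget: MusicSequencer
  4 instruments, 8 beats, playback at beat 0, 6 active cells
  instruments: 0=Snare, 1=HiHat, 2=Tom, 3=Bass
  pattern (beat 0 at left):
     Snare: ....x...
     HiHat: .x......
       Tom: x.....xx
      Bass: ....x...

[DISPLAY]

                                    
                                    
━━━━━━━━━━━━━━━━━━━━┓               
                    ┃               
────────────────────┨               
                    ┃               
      G             ┃               
━━━━━━━━━━━━━━━━━━━━━━┓             
                      ┃             
━━━━━━━━━━━━━━━━━━━━━┓┨             
Sequencer            ┃┃             
─────────────────────┨┃             
▼1234567             ┃┃             
····█···             ┃┃             
·█······             ┃┃             
█·····██             ┃┃             
····█···             ┃┃             
                     ┃┃             
                     ┃┃             
                     ┃┃             
                     ┃┃             
                     ┃┃             
                     ┃┃             


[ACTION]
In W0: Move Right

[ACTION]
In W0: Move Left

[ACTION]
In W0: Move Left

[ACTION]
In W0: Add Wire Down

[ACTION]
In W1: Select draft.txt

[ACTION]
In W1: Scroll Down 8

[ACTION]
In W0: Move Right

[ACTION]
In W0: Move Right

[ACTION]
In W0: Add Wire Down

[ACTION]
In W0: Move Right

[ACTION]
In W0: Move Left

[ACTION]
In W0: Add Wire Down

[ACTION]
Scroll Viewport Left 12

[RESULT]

                                    
                                    
━━━━━━━━━━━━━━━━━━━━━━━━━━━━━━━━┓   
itBoard                         ┃   
────────────────────────────────┨   
 2 3 4 5                        ┃   
     [.]          G             ┃   
━━━━━━━━━━━━━━━━━━━━━━━━━━━━━━━━━━┓ 
bContainer                        ┃ 
─────┏━━━━━━━━━━━━━━━━━━━━━━━━━━━┓┨ 
rker.┃ MusicSequencer            ┃┃ 
─────┠───────────────────────────┨┃ 
 algo┃      ▼1234567             ┃┃ 
 pipe┃ Snare····█···             ┃┃ 
 pipe┃ HiHat·█······             ┃┃ 
     ┃   Tom█·····██             ┃┃ 
     ┃  Bass····█···             ┃┃ 
     ┃                           ┃┃ 
     ┃                           ┃┃ 
     ┃                           ┃┃ 
     ┃                           ┃┃ 
     ┃                           ┃┃ 
     ┃                           ┃┃ 


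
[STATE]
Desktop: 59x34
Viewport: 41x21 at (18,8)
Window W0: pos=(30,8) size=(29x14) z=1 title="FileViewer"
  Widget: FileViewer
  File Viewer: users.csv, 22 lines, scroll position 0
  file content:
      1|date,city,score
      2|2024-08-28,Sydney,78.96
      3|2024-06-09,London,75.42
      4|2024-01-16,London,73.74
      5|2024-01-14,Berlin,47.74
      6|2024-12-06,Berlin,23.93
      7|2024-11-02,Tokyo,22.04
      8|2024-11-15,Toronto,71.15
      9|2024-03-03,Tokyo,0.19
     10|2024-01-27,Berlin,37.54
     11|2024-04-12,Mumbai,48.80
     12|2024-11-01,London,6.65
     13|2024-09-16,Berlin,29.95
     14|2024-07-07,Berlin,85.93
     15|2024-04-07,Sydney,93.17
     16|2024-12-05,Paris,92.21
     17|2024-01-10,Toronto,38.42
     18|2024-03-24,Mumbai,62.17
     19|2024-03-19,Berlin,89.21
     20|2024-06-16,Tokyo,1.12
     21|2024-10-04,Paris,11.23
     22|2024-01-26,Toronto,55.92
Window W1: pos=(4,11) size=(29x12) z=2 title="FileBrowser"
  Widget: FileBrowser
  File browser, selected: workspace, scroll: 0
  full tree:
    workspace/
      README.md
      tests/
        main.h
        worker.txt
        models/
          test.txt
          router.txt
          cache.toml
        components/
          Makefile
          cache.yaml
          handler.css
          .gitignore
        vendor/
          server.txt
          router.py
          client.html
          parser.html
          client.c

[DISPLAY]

            ┏━━━━━━━━━━━━━━━━━━━━━━━━━━━┓
            ┃ FileViewer                ┃
            ┠───────────────────────────┨
━━━━━━━━━━━━━━┓te,city,score           ▲┃
              ┃24-08-28,Sydney,78.96   █┃
──────────────┨24-06-09,London,75.42   ░┃
ce/           ┃24-01-16,London,73.74   ░┃
              ┃24-01-14,Berlin,47.74   ░┃
/             ┃24-12-06,Berlin,23.93   ░┃
              ┃24-11-02,Tokyo,22.04    ░┃
              ┃24-11-15,Toronto,71.15  ░┃
              ┃24-03-03,Tokyo,0.19     ░┃
              ┃24-01-27,Berlin,37.54   ▼┃
              ┃━━━━━━━━━━━━━━━━━━━━━━━━━┛
━━━━━━━━━━━━━━┛                          
                                         
                                         
                                         
                                         
                                         
                                         


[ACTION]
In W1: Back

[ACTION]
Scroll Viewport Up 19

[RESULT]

                                         
                                         
                                         
                                         
                                         
                                         
                                         
                                         
            ┏━━━━━━━━━━━━━━━━━━━━━━━━━━━┓
            ┃ FileViewer                ┃
            ┠───────────────────────────┨
━━━━━━━━━━━━━━┓te,city,score           ▲┃
              ┃24-08-28,Sydney,78.96   █┃
──────────────┨24-06-09,London,75.42   ░┃
ce/           ┃24-01-16,London,73.74   ░┃
              ┃24-01-14,Berlin,47.74   ░┃
/             ┃24-12-06,Berlin,23.93   ░┃
              ┃24-11-02,Tokyo,22.04    ░┃
              ┃24-11-15,Toronto,71.15  ░┃
              ┃24-03-03,Tokyo,0.19     ░┃
              ┃24-01-27,Berlin,37.54   ▼┃


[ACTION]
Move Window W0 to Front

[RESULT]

                                         
                                         
                                         
                                         
                                         
                                         
                                         
                                         
            ┏━━━━━━━━━━━━━━━━━━━━━━━━━━━┓
            ┃ FileViewer                ┃
            ┠───────────────────────────┨
━━━━━━━━━━━━┃date,city,score           ▲┃
            ┃2024-08-28,Sydney,78.96   █┃
────────────┃2024-06-09,London,75.42   ░┃
ce/         ┃2024-01-16,London,73.74   ░┃
            ┃2024-01-14,Berlin,47.74   ░┃
/           ┃2024-12-06,Berlin,23.93   ░┃
            ┃2024-11-02,Tokyo,22.04    ░┃
            ┃2024-11-15,Toronto,71.15  ░┃
            ┃2024-03-03,Tokyo,0.19     ░┃
            ┃2024-01-27,Berlin,37.54   ▼┃


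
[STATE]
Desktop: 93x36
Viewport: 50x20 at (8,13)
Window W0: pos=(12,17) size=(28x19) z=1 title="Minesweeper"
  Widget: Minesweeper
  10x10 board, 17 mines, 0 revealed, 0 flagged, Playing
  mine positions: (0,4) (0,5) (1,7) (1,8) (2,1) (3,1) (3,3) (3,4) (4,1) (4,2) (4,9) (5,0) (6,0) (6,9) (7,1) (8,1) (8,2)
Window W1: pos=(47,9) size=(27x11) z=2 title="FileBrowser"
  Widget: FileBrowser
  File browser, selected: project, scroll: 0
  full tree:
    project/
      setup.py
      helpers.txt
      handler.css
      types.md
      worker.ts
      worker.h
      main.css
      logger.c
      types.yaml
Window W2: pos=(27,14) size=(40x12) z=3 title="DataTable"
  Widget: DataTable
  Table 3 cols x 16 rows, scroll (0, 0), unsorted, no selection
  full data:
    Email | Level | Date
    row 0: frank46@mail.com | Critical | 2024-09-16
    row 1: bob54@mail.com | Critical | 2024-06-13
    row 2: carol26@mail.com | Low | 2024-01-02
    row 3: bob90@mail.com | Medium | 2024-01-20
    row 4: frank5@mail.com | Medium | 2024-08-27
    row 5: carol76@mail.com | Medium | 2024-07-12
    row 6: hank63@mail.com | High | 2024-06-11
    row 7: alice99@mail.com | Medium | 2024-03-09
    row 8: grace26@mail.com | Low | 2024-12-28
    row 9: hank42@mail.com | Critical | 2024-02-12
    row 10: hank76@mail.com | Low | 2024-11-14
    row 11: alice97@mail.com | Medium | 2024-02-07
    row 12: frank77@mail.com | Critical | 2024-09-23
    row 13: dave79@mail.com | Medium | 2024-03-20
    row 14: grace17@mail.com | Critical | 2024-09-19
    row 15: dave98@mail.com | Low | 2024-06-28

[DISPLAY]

                                       ┃    setup.
                   ┏━━━━━━━━━━━━━━━━━━━━━━━━━━━━━━
                   ┃ DataTable                    
                   ┠──────────────────────────────
    ┏━━━━━━━━━━━━━━┃Email           │Level   │Date
    ┃ Minesweeper  ┃────────────────┼────────┼────
    ┠──────────────┃frank46@mail.com│Critical│2024
    ┃■■■■■■■■■■    ┃bob54@mail.com  │Critical│2024
    ┃■■■■■■■■■■    ┃carol26@mail.com│Low     │2024
    ┃■■■■■■■■■■    ┃bob90@mail.com  │Medium  │2024
    ┃■■■■■■■■■■    ┃frank5@mail.com │Medium  │2024
    ┃■■■■■■■■■■    ┃carol76@mail.com│Medium  │2024
    ┃■■■■■■■■■■    ┗━━━━━━━━━━━━━━━━━━━━━━━━━━━━━━
    ┃■■■■■■■■■■                ┃                  
    ┃■■■■■■■■■■                ┃                  
    ┃■■■■■■■■■■                ┃                  
    ┃■■■■■■■■■■                ┃                  
    ┃                          ┃                  
    ┃                          ┃                  
    ┃                          ┃                  


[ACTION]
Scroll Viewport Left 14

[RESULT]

                                               ┃  
                           ┏━━━━━━━━━━━━━━━━━━━━━━
                           ┃ DataTable            
                           ┠──────────────────────
            ┏━━━━━━━━━━━━━━┃Email           │Level
            ┃ Minesweeper  ┃────────────────┼─────
            ┠──────────────┃frank46@mail.com│Criti
            ┃■■■■■■■■■■    ┃bob54@mail.com  │Criti
            ┃■■■■■■■■■■    ┃carol26@mail.com│Low  
            ┃■■■■■■■■■■    ┃bob90@mail.com  │Mediu
            ┃■■■■■■■■■■    ┃frank5@mail.com │Mediu
            ┃■■■■■■■■■■    ┃carol76@mail.com│Mediu
            ┃■■■■■■■■■■    ┗━━━━━━━━━━━━━━━━━━━━━━
            ┃■■■■■■■■■■                ┃          
            ┃■■■■■■■■■■                ┃          
            ┃■■■■■■■■■■                ┃          
            ┃■■■■■■■■■■                ┃          
            ┃                          ┃          
            ┃                          ┃          
            ┃                          ┃          


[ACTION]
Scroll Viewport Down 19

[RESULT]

                           ┠──────────────────────
            ┏━━━━━━━━━━━━━━┃Email           │Level
            ┃ Minesweeper  ┃────────────────┼─────
            ┠──────────────┃frank46@mail.com│Criti
            ┃■■■■■■■■■■    ┃bob54@mail.com  │Criti
            ┃■■■■■■■■■■    ┃carol26@mail.com│Low  
            ┃■■■■■■■■■■    ┃bob90@mail.com  │Mediu
            ┃■■■■■■■■■■    ┃frank5@mail.com │Mediu
            ┃■■■■■■■■■■    ┃carol76@mail.com│Mediu
            ┃■■■■■■■■■■    ┗━━━━━━━━━━━━━━━━━━━━━━
            ┃■■■■■■■■■■                ┃          
            ┃■■■■■■■■■■                ┃          
            ┃■■■■■■■■■■                ┃          
            ┃■■■■■■■■■■                ┃          
            ┃                          ┃          
            ┃                          ┃          
            ┃                          ┃          
            ┃                          ┃          
            ┃                          ┃          
            ┗━━━━━━━━━━━━━━━━━━━━━━━━━━┛          
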